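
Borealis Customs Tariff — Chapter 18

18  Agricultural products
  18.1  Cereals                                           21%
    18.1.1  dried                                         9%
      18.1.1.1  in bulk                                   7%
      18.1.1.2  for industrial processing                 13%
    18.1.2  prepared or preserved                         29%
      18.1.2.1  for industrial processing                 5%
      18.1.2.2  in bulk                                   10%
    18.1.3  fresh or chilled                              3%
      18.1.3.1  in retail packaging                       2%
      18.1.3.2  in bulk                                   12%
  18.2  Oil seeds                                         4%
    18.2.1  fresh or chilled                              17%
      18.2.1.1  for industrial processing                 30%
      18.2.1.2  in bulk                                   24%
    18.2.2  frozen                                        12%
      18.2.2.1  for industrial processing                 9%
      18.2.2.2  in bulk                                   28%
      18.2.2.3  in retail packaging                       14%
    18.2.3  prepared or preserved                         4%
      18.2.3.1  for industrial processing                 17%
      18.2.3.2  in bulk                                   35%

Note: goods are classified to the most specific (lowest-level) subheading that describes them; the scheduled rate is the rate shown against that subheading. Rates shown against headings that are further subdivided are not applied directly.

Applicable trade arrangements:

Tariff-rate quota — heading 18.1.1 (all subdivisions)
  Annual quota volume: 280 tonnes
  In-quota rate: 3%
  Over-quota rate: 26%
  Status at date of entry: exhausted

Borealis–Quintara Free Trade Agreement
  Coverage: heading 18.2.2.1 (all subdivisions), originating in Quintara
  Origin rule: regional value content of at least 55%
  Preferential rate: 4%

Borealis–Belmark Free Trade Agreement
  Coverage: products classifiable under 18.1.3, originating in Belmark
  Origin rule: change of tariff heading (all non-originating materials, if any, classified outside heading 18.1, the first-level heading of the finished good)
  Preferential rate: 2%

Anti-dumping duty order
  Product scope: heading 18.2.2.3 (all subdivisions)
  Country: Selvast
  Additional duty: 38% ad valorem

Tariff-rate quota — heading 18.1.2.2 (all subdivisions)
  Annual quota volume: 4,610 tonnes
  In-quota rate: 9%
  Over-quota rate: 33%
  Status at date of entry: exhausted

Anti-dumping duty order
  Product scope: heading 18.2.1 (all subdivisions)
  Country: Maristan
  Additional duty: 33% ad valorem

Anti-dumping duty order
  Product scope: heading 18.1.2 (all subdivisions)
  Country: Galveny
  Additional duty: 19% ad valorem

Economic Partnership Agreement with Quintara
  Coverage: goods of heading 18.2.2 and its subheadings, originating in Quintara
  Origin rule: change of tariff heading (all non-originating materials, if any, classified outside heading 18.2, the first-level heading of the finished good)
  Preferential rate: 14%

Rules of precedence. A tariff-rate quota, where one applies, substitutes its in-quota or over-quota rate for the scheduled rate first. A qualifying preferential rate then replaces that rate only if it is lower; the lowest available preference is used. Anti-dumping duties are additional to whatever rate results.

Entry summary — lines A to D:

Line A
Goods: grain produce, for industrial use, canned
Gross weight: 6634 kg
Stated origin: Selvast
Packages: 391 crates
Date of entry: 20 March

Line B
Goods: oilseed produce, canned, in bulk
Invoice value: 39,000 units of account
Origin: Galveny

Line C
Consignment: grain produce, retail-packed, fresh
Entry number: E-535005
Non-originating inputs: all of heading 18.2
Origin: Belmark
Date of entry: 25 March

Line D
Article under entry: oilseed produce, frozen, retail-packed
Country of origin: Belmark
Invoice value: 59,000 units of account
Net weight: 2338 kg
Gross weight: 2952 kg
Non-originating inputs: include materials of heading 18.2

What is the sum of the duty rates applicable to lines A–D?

56%

Line A: grain → 18.1; canned → 18.1.2; for industrial use → 18.1.2.1. Scheduled 5%. No special measure applies. → 5%.
Line B: oilseed → 18.2; canned → 18.2.3; in bulk → 18.2.3.2. Scheduled 35%. No special measure applies. → 35%.
Line C: grain → 18.1; fresh → 18.1.3; retail-packed → 18.1.3.1. Scheduled 2%. Belmark agreement on 18.1.3: CTH met → 2% available; preference 2% not lower than 2% → no reduction. → 2%.
Line D: oilseed → 18.2; frozen → 18.2.2; retail-packed → 18.2.2.3. Scheduled 14%. Belmark agreement on 18.1.3: 18.2.2.3 not covered. → 14%.
Sum: 5% + 35% + 2% + 14% = 56%.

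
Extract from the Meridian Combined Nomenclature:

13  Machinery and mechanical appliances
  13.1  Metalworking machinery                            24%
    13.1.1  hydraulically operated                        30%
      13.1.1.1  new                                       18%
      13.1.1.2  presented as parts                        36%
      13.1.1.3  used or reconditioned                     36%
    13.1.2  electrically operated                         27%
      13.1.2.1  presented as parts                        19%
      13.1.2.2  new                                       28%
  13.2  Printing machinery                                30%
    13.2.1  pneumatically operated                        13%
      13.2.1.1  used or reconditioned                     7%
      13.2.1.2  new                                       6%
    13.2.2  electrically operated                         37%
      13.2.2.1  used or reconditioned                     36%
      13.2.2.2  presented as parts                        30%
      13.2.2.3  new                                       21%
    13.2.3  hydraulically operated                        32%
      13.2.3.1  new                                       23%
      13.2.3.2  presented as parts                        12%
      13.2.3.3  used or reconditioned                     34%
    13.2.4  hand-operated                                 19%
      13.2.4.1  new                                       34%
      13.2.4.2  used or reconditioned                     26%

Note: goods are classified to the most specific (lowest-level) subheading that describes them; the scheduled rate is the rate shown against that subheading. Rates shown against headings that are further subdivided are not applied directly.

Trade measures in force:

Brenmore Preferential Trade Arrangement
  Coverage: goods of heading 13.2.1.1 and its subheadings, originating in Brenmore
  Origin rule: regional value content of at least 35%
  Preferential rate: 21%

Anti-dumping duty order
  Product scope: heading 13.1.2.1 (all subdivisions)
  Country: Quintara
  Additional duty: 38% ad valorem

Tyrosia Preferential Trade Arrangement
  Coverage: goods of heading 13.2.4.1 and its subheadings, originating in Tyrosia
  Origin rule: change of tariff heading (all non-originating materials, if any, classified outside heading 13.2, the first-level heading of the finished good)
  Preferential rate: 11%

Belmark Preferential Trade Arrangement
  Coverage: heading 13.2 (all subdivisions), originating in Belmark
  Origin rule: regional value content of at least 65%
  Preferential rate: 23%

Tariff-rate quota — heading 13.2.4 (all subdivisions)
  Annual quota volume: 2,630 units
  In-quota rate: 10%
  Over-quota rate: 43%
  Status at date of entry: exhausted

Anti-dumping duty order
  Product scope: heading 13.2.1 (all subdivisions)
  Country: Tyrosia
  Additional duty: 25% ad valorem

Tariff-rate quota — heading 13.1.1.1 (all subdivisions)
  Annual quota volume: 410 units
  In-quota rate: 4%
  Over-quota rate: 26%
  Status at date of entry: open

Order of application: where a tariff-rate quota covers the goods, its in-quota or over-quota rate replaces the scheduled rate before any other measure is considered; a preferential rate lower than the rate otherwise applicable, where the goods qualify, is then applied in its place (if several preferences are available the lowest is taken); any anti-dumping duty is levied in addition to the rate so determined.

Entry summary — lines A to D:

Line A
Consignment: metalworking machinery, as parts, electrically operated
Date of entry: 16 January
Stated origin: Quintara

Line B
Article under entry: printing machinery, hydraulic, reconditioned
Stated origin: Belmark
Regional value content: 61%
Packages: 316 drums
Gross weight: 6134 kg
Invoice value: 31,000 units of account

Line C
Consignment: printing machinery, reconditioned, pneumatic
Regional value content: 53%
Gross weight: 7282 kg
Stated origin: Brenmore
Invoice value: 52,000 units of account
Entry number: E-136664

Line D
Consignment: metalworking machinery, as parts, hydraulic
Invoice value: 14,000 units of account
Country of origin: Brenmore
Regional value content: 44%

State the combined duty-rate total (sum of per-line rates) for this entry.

134%

Line A: metalworking → 13.1; electrically operated → 13.1.2; as parts → 13.1.2.1. Scheduled 19%. anti-dumping (Quintara, 13.1.2.1): +38%; total 19% + 38% = 57%. → 57%.
Line B: printing → 13.2; hydraulic → 13.2.3; reconditioned → 13.2.3.3. Scheduled 34%. Belmark agreement on 13.2: RVC < 65%. → 34%.
Line C: printing → 13.2; pneumatic → 13.2.1; reconditioned → 13.2.1.1. Scheduled 7%. Brenmore agreement on 13.2.1.1: RVC ≥ 35% → 21% available; preference 21% not lower than 7% → no reduction. → 7%.
Line D: metalworking → 13.1; hydraulic → 13.1.1; as parts → 13.1.1.2. Scheduled 36%. Brenmore agreement on 13.2.1.1: 13.1.1.2 not covered. → 36%.
Sum: 57% + 34% + 7% + 36% = 134%.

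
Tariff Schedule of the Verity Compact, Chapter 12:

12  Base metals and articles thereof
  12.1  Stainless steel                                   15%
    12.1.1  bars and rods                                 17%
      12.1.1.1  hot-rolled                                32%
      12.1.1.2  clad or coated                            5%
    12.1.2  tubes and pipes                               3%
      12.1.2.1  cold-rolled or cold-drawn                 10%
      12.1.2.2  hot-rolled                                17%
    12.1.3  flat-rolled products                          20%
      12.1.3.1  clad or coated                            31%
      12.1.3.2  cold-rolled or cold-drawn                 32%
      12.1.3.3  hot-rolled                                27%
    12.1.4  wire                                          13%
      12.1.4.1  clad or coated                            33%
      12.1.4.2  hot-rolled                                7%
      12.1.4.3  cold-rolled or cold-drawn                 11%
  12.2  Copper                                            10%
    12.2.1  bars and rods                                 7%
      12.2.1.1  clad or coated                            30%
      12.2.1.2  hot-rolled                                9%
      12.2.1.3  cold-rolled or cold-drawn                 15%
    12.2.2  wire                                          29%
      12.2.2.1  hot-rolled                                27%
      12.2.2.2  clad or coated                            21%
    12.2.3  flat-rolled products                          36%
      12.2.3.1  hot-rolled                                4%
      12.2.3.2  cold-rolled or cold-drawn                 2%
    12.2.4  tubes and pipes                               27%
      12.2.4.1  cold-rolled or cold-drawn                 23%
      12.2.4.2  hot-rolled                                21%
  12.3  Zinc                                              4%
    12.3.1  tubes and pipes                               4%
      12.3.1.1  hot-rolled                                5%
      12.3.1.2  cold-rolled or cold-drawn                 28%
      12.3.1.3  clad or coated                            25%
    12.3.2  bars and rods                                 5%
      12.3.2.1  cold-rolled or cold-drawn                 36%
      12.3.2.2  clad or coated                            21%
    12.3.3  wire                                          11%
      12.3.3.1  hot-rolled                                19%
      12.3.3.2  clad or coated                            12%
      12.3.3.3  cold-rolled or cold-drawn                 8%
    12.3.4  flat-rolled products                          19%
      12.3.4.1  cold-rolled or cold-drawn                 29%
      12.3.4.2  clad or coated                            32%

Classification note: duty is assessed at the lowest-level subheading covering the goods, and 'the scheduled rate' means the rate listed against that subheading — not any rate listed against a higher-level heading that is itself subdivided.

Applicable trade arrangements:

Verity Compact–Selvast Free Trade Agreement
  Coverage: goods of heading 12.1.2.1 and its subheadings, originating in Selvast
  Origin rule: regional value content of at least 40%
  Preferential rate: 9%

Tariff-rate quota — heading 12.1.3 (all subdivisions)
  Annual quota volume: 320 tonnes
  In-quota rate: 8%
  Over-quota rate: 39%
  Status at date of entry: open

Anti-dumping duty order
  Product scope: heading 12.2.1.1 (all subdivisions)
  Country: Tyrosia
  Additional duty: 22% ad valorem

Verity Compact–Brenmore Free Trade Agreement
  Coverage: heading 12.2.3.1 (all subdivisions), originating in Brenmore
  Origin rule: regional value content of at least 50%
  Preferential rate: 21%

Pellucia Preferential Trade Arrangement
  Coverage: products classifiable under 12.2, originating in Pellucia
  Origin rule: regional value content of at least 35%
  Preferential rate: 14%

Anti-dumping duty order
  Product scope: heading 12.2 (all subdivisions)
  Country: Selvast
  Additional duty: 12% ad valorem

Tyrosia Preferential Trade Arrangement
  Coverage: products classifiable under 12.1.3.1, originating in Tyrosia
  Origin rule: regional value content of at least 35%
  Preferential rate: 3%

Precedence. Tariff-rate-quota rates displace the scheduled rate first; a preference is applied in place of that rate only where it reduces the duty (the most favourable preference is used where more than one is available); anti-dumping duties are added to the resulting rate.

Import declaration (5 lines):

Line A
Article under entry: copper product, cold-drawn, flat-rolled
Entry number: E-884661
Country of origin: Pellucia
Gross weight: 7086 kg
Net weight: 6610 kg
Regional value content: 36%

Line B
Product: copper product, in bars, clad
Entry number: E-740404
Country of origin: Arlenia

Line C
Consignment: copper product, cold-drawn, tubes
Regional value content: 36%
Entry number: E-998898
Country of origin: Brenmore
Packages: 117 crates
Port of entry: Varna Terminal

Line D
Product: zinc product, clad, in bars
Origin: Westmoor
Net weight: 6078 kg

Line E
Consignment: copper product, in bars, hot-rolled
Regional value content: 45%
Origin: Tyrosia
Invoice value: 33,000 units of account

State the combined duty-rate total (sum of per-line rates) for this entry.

Line A: copper → 12.2; flat-rolled → 12.2.3; cold-drawn → 12.2.3.2. Scheduled 2%. Pellucia agreement on 12.2: RVC ≥ 35% → 14% available; preference 14% not lower than 2% → no reduction. → 2%.
Line B: copper → 12.2; in bars → 12.2.1; clad → 12.2.1.1. Scheduled 30%. No special measure applies. → 30%.
Line C: copper → 12.2; tubes → 12.2.4; cold-drawn → 12.2.4.1. Scheduled 23%. Brenmore agreement on 12.2.3.1: 12.2.4.1 not covered. → 23%.
Line D: zinc → 12.3; in bars → 12.3.2; clad → 12.3.2.2. Scheduled 21%. No special measure applies. → 21%.
Line E: copper → 12.2; in bars → 12.2.1; hot-rolled → 12.2.1.2. Scheduled 9%. Tyrosia agreement on 12.1.3.1: 12.2.1.2 not covered. → 9%.
Sum: 2% + 30% + 23% + 21% + 9% = 85%.

85%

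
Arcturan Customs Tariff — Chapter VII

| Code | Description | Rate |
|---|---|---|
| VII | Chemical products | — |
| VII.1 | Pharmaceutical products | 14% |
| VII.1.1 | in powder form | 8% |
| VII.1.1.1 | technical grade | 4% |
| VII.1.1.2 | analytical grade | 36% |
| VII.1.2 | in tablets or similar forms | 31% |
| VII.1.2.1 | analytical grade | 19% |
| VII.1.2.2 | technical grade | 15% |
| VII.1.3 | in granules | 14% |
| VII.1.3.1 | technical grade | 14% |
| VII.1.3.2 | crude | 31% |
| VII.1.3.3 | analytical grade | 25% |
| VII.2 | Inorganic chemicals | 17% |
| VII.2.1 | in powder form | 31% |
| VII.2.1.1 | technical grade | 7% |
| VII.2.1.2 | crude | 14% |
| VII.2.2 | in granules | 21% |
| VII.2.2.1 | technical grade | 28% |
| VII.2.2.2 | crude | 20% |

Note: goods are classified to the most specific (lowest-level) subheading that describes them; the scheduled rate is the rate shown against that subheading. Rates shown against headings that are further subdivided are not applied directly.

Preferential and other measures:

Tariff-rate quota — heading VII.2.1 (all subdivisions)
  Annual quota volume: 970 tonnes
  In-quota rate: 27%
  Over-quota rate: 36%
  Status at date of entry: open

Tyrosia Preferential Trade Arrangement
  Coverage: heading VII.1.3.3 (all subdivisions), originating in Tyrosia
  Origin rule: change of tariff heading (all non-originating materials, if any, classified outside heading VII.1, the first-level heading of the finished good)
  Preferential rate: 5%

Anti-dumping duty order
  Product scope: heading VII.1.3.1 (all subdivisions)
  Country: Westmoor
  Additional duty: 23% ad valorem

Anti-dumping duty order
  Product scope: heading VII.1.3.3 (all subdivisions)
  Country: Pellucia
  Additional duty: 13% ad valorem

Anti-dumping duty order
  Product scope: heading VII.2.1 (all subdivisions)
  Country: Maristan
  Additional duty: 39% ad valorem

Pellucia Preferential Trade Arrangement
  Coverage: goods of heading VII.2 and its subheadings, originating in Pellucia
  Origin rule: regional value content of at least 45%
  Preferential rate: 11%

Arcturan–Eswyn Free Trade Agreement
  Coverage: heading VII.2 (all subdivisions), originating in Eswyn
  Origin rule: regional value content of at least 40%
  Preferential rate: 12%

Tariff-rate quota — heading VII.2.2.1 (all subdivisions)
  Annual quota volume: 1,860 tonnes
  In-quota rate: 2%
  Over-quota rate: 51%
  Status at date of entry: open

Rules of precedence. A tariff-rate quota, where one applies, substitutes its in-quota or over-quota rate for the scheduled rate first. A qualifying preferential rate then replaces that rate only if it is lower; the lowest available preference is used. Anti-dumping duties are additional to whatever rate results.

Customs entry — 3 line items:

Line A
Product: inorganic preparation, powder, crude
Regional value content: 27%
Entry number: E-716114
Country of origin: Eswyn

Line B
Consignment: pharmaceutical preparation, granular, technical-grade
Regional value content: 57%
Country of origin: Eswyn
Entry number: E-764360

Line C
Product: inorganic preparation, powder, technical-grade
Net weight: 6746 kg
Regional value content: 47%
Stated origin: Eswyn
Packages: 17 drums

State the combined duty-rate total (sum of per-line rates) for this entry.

53%

Line A: inorganic → VII.2; powder → VII.2.1; crude → VII.2.1.2. Scheduled 14%. quota on VII.2.1 open → in-quota 27%; Eswyn agreement on VII.2: RVC < 40%. → 27%.
Line B: pharmaceutical → VII.1; granular → VII.1.3; technical-grade → VII.1.3.1. Scheduled 14%. Eswyn agreement on VII.2: VII.1.3.1 not covered. → 14%.
Line C: inorganic → VII.2; powder → VII.2.1; technical-grade → VII.2.1.1. Scheduled 7%. quota on VII.2.1 open → in-quota 27%; Eswyn agreement on VII.2: RVC ≥ 40% → 12% available; preferential 12%. → 12%.
Sum: 27% + 14% + 12% = 53%.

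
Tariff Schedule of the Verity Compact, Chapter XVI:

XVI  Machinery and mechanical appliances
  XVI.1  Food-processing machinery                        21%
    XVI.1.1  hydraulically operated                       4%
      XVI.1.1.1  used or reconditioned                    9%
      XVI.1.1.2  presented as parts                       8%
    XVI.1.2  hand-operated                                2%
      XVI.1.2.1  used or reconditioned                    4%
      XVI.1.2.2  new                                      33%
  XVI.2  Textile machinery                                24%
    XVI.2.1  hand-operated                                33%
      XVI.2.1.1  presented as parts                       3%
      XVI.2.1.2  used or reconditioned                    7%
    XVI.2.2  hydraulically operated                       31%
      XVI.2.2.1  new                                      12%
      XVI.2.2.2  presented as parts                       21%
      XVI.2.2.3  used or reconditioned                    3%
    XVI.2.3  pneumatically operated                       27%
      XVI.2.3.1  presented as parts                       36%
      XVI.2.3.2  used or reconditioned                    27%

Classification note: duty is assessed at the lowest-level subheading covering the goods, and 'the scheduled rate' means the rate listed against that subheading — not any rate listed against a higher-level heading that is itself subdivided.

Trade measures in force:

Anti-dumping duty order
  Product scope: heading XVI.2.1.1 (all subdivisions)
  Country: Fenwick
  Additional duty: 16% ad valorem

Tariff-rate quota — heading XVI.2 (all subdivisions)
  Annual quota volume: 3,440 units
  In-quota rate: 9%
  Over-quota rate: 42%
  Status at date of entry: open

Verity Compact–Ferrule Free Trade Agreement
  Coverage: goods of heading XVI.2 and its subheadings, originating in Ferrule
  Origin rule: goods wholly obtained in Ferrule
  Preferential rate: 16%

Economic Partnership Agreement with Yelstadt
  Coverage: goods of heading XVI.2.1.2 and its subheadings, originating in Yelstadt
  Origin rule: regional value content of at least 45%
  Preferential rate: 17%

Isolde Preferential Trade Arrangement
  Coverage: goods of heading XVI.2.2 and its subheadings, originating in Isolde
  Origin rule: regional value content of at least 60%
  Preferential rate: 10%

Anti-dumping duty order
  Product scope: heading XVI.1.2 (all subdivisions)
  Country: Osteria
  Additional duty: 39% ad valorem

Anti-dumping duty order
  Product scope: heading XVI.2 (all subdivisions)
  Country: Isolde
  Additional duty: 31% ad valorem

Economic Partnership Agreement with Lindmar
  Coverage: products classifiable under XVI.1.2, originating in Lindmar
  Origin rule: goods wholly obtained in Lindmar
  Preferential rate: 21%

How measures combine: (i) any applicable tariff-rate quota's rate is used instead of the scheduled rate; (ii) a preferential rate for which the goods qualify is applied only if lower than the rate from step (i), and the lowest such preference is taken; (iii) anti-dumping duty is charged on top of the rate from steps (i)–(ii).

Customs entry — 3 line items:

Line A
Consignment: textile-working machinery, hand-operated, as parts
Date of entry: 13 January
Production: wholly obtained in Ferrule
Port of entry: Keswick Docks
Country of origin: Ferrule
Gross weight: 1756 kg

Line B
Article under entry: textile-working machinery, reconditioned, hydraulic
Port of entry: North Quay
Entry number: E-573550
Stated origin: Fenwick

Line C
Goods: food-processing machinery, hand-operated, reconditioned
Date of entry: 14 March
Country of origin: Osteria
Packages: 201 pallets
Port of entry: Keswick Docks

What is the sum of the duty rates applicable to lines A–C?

61%

Line A: textile-working → XVI.2; hand-operated → XVI.2.1; as parts → XVI.2.1.1. Scheduled 3%. quota on XVI.2 open → in-quota 9%; Ferrule agreement on XVI.2: wholly obtained → 16% available; preference 16% not lower than 9% → no reduction. → 9%.
Line B: textile-working → XVI.2; hydraulic → XVI.2.2; reconditioned → XVI.2.2.3. Scheduled 3%. quota on XVI.2 open → in-quota 9%. → 9%.
Line C: food-processing → XVI.1; hand-operated → XVI.1.2; reconditioned → XVI.1.2.1. Scheduled 4%. anti-dumping (Osteria, XVI.1.2): +39%; total 4% + 39% = 43%. → 43%.
Sum: 9% + 9% + 43% = 61%.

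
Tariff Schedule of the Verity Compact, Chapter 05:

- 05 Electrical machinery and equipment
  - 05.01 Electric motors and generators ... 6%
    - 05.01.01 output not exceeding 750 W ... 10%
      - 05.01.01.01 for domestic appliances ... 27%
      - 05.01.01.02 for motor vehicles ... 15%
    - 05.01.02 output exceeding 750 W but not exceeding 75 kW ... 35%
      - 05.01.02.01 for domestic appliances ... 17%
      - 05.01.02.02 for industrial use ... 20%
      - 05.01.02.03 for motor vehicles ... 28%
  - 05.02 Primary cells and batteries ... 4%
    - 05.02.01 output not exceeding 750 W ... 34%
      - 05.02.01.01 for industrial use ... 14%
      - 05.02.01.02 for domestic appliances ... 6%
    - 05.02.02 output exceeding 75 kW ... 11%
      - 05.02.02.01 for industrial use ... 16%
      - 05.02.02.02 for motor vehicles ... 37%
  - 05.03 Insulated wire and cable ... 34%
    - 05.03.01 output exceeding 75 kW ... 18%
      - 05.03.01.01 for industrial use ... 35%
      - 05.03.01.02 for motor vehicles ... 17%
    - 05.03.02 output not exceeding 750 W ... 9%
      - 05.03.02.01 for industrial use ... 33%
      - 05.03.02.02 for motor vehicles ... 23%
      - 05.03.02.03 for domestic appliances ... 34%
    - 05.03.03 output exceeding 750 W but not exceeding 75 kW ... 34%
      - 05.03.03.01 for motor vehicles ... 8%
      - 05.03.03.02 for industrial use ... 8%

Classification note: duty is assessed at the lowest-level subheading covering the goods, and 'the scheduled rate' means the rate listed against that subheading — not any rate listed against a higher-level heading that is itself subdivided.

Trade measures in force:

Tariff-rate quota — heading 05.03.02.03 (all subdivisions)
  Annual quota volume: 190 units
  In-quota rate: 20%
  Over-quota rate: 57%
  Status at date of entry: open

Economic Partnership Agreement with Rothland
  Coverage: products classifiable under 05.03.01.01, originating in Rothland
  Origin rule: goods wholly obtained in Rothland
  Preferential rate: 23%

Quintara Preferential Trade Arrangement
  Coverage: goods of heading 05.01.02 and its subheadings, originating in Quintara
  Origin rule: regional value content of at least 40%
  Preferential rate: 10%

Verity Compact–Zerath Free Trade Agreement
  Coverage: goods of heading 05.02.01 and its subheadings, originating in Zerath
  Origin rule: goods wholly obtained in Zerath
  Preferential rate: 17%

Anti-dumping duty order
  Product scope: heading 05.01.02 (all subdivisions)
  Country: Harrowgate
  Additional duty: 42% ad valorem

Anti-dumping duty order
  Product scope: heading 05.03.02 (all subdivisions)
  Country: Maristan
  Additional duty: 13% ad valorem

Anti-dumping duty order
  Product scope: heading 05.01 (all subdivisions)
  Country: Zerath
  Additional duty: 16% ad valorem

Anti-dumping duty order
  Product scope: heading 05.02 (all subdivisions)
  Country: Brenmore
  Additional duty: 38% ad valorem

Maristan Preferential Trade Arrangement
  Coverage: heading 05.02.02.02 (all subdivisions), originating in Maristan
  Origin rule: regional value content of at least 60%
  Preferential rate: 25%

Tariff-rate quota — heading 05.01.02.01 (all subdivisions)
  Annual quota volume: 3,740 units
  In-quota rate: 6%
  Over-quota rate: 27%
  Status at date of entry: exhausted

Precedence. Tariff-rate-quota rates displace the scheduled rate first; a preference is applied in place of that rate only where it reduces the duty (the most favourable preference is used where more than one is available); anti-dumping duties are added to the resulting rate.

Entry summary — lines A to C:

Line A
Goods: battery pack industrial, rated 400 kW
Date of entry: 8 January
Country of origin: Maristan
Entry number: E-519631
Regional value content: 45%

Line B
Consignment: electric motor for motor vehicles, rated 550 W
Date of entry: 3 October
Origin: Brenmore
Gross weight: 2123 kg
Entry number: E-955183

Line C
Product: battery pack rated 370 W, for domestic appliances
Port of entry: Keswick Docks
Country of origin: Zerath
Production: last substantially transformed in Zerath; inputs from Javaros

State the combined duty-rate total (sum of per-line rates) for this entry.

Line A: battery pack → 05.02; rated 400 kW → 05.02.02; industrial → 05.02.02.01. Scheduled 16%. Maristan agreement on 05.02.02.02: 05.02.02.01 not covered. → 16%.
Line B: electric motor → 05.01; rated 550 W → 05.01.01; for motor vehicles → 05.01.01.02. Scheduled 15%. No special measure applies. → 15%.
Line C: battery pack → 05.02; rated 370 W → 05.02.01; for domestic appliances → 05.02.01.02. Scheduled 6%. Zerath agreement on 05.02.01: not wholly obtained. → 6%.
Sum: 16% + 15% + 6% = 37%.

37%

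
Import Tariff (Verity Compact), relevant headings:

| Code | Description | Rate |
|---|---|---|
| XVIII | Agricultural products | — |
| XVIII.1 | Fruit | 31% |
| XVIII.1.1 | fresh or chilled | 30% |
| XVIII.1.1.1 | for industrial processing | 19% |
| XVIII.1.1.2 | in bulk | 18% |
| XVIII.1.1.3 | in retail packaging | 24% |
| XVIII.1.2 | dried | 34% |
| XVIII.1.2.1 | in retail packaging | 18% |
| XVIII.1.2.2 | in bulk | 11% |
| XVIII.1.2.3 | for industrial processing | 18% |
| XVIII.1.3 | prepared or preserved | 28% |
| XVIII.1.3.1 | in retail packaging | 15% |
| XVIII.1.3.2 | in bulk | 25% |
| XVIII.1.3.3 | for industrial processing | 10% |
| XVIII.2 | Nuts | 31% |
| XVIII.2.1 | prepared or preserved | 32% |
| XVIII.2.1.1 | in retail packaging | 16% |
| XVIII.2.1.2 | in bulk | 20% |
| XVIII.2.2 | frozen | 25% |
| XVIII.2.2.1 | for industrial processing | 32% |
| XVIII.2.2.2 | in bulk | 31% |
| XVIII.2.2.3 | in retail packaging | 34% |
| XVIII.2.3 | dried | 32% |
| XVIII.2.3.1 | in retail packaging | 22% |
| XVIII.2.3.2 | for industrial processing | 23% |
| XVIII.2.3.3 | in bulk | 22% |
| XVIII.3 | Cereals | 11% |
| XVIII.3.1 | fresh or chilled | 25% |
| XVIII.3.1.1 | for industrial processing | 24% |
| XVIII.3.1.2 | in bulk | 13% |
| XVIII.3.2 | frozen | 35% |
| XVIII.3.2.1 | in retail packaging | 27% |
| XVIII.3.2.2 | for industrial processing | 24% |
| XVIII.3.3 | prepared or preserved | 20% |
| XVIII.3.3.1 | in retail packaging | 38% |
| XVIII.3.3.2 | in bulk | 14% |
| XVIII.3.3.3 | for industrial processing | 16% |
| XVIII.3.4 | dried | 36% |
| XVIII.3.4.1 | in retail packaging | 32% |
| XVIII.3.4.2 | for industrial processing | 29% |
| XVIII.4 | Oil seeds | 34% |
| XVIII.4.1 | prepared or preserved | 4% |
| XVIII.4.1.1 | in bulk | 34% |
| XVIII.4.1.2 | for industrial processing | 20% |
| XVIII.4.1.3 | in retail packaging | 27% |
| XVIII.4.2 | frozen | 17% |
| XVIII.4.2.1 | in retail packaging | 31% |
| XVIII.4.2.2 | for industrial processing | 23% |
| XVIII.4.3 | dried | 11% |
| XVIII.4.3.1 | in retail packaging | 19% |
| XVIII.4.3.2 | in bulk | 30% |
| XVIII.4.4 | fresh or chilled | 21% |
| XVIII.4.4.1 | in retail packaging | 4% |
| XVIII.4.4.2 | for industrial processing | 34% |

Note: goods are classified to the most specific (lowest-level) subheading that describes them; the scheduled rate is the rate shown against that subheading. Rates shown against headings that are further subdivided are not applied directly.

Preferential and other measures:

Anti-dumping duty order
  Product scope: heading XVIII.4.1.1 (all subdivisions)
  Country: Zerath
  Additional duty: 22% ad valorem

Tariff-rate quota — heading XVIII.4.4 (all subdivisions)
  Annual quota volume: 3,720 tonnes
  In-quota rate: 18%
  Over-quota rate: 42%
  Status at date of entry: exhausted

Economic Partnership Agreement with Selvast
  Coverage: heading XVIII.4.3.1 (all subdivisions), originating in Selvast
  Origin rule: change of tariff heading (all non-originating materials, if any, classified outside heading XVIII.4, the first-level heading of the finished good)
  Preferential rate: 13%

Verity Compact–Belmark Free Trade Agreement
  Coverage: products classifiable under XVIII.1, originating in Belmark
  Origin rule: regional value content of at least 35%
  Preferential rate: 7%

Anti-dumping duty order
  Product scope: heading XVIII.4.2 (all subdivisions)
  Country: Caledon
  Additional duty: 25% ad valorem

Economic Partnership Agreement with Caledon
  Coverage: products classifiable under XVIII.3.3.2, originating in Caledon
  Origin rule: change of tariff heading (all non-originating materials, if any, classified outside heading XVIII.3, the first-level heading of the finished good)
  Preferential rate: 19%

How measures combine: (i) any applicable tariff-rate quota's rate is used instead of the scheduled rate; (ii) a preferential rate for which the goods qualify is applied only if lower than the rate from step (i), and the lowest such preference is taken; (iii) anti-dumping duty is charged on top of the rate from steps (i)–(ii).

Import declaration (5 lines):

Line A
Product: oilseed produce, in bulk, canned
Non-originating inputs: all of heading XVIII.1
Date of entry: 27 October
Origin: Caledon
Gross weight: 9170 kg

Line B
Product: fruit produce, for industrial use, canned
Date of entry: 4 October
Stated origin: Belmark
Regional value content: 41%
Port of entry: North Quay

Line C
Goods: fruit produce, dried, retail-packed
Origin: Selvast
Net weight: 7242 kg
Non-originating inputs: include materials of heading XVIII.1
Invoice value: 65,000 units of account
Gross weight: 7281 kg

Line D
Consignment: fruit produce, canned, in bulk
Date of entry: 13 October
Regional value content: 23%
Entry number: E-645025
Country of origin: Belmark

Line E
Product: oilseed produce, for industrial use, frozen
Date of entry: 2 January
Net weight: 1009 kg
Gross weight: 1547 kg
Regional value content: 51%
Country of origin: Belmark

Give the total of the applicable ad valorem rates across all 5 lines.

107%

Line A: oilseed → XVIII.4; canned → XVIII.4.1; in bulk → XVIII.4.1.1. Scheduled 34%. Caledon agreement on XVIII.3.3.2: XVIII.4.1.1 not covered. → 34%.
Line B: fruit → XVIII.1; canned → XVIII.1.3; for industrial use → XVIII.1.3.3. Scheduled 10%. Belmark agreement on XVIII.1: RVC ≥ 35% → 7% available; preferential 7%. → 7%.
Line C: fruit → XVIII.1; dried → XVIII.1.2; retail-packed → XVIII.1.2.1. Scheduled 18%. Selvast agreement on XVIII.4.3.1: XVIII.1.2.1 not covered. → 18%.
Line D: fruit → XVIII.1; canned → XVIII.1.3; in bulk → XVIII.1.3.2. Scheduled 25%. Belmark agreement on XVIII.1: RVC < 35%. → 25%.
Line E: oilseed → XVIII.4; frozen → XVIII.4.2; for industrial use → XVIII.4.2.2. Scheduled 23%. Belmark agreement on XVIII.1: XVIII.4.2.2 not covered. → 23%.
Sum: 34% + 7% + 18% + 25% + 23% = 107%.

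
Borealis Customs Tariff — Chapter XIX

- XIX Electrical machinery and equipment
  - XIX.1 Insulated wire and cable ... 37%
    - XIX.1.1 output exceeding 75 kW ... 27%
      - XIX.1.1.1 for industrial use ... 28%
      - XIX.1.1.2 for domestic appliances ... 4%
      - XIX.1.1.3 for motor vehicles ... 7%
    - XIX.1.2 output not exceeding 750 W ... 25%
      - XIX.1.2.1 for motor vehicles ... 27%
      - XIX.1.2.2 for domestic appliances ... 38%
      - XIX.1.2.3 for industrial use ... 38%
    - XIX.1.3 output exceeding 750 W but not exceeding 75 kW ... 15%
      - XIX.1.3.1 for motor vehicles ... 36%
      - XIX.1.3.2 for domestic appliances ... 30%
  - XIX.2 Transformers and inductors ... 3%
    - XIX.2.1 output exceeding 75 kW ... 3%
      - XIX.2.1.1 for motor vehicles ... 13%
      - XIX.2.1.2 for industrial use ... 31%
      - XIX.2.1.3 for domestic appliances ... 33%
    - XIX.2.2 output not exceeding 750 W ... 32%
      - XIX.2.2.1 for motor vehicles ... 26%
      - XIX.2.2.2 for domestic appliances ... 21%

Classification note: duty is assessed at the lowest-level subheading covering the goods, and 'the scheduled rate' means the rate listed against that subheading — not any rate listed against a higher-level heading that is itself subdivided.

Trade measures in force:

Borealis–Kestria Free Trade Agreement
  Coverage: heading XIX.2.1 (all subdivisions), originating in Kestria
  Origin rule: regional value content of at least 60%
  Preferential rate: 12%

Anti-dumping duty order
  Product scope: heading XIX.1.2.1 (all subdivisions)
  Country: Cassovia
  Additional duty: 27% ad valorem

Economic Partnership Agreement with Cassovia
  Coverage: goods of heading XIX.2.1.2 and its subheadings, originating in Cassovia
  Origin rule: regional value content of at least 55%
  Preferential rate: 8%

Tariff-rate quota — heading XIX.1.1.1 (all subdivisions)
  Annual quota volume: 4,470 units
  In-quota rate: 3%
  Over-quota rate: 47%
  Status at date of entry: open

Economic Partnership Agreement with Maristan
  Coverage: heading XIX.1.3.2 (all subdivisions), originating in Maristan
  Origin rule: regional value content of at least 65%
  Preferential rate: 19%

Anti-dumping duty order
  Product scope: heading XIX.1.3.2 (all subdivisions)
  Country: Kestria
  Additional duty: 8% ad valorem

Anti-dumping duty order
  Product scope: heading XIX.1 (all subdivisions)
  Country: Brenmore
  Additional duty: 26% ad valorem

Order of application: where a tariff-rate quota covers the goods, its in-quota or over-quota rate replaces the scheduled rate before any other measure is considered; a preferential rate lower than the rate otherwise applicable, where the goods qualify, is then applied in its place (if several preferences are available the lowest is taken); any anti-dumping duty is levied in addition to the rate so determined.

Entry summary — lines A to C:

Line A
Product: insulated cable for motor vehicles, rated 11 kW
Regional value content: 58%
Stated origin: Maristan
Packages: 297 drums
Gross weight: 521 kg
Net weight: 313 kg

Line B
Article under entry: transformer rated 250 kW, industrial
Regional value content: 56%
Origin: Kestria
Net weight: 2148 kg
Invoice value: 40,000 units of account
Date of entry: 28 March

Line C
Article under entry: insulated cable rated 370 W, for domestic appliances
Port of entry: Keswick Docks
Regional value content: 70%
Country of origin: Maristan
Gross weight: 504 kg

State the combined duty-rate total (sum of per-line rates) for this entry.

Line A: insulated cable → XIX.1; rated 11 kW → XIX.1.3; for motor vehicles → XIX.1.3.1. Scheduled 36%. Maristan agreement on XIX.1.3.2: XIX.1.3.1 not covered. → 36%.
Line B: transformer → XIX.2; rated 250 kW → XIX.2.1; industrial → XIX.2.1.2. Scheduled 31%. Kestria agreement on XIX.2.1: RVC < 60%. → 31%.
Line C: insulated cable → XIX.1; rated 370 W → XIX.1.2; for domestic appliances → XIX.1.2.2. Scheduled 38%. Maristan agreement on XIX.1.3.2: XIX.1.2.2 not covered. → 38%.
Sum: 36% + 31% + 38% = 105%.

105%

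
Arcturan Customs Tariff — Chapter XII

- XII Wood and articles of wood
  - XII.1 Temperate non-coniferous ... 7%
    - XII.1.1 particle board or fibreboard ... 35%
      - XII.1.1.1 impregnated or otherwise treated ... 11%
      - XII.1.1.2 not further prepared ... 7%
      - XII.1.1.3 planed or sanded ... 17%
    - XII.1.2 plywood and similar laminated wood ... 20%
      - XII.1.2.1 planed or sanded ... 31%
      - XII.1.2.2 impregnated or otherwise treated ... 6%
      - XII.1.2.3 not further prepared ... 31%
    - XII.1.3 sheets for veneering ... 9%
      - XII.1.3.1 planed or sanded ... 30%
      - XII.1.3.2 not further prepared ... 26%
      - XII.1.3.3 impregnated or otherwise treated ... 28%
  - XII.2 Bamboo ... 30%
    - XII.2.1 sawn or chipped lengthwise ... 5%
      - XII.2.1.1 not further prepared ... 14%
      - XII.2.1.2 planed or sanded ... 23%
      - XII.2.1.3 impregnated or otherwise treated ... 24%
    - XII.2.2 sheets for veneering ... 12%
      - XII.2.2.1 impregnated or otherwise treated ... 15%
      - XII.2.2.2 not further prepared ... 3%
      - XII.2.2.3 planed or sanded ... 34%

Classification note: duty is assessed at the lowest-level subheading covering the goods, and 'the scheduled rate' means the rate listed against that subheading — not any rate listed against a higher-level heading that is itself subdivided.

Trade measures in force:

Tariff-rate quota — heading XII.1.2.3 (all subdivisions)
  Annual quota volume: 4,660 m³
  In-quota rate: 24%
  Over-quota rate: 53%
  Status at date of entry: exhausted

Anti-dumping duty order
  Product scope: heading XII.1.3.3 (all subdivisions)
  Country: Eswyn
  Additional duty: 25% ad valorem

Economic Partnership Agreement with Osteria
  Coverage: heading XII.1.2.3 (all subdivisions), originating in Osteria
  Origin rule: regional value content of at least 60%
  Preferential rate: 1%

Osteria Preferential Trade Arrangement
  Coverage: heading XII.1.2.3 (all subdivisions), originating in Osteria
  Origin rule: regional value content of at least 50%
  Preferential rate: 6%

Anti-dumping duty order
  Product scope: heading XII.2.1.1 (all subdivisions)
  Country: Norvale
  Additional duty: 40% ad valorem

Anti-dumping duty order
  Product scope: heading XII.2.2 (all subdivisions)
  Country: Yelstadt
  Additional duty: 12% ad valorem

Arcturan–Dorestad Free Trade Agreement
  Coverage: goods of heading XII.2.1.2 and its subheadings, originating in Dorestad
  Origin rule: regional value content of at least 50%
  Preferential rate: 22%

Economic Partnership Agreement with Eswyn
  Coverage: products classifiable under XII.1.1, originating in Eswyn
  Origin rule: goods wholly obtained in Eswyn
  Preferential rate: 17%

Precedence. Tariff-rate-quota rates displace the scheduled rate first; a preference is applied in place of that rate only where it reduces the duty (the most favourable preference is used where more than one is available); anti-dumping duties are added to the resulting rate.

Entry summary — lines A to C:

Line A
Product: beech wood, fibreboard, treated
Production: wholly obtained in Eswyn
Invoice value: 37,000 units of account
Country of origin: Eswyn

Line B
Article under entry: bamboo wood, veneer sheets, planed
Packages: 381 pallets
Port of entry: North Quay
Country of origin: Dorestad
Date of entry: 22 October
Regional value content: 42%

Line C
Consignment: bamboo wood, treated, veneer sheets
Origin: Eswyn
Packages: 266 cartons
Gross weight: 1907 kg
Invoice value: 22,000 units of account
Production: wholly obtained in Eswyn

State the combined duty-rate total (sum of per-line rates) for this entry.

60%

Line A: beech → XII.1; fibreboard → XII.1.1; treated → XII.1.1.1. Scheduled 11%. Eswyn agreement on XII.1.1: wholly obtained → 17% available; preference 17% not lower than 11% → no reduction. → 11%.
Line B: bamboo → XII.2; veneer sheets → XII.2.2; planed → XII.2.2.3. Scheduled 34%. Dorestad agreement on XII.2.1.2: XII.2.2.3 not covered. → 34%.
Line C: bamboo → XII.2; veneer sheets → XII.2.2; treated → XII.2.2.1. Scheduled 15%. Eswyn agreement on XII.1.1: XII.2.2.1 not covered. → 15%.
Sum: 11% + 34% + 15% = 60%.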